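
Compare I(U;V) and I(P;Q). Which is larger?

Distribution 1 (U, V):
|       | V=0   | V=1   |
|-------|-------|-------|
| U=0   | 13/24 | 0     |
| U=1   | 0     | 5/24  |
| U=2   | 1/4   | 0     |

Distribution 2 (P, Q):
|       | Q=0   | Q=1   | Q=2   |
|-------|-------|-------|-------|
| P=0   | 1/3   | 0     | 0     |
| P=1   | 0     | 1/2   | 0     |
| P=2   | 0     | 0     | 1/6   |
Distribution 1 (U, V):
Marginal P(U) (row sums):
  P(U=0) = 13/24 + 0 = 13/24
  P(U=1) = 0 + 5/24 = 5/24
  P(U=2) = 1/4 + 0 = 1/4
Marginal P(V) (column sums):
  P(V=0) = 13/24 + 0 + 1/4 = 19/24
  P(V=1) = 0 + 5/24 + 0 = 5/24

H(U) = -[(13/24)·log₂(13/24) + (5/24)·log₂(5/24) + (1/4)·log₂(1/4)]
  = 0.4791 + 0.4715 + 0.5000
  = 1.4506 bits
H(V) = -[(19/24)·log₂(19/24) + (5/24)·log₂(5/24)]
  = 0.2668 + 0.4715
  = 0.7383 bits
H(U,V) = -[(13/24)·log₂(13/24) + (5/24)·log₂(5/24) + (1/4)·log₂(1/4)]
  = 0.4791 + 0.4715 + 0.5000
  = 1.4506 bits

I(U;V) = H(U) + H(V) - H(U,V)
  = 1.4506 + 0.7383 - 1.4506
  = 0.7383 bits

Distribution 2 (P, Q):
Marginal P(P) (row sums):
  P(P=0) = 1/3 + 0 + 0 = 1/3
  P(P=1) = 0 + 1/2 + 0 = 1/2
  P(P=2) = 0 + 0 + 1/6 = 1/6
Marginal P(Q) (column sums):
  P(Q=0) = 1/3 + 0 + 0 = 1/3
  P(Q=1) = 0 + 1/2 + 0 = 1/2
  P(Q=2) = 0 + 0 + 1/6 = 1/6

H(P) = -[(1/3)·log₂(1/3) + (1/2)·log₂(1/2) + (1/6)·log₂(1/6)]
  = 0.5283 + 0.5000 + 0.4308
  = 1.4591 bits
H(Q) = -[(1/3)·log₂(1/3) + (1/2)·log₂(1/2) + (1/6)·log₂(1/6)]
  = 0.5283 + 0.5000 + 0.4308
  = 1.4591 bits
H(P,Q) = -[(1/3)·log₂(1/3) + (1/2)·log₂(1/2) + (1/6)·log₂(1/6)]
  = 0.5283 + 0.5000 + 0.4308
  = 1.4591 bits

I(P;Q) = H(P) + H(Q) - H(P,Q)
  = 1.4591 + 1.4591 - 1.4591
  = 1.4591 bits

I(P;Q) = 1.4591 bits > I(U;V) = 0.7383 bits, so (P, Q) has the higher mutual information (stronger dependence).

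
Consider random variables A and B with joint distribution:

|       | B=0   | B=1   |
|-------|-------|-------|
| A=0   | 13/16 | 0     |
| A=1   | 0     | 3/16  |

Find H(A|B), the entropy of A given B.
Marginal P(B) (column sums):
  P(B=0) = 13/16 + 0 = 13/16
  P(B=1) = 0 + 3/16 = 3/16

H(A|B) = -Σ P(A,B)·log₂ P(A|B), where P(A|B) = P(A,B) / P(B)
  (cells with P(A,B) = 0 contribute 0)
  (A=0,B=0): P(A|B) = (13/16)/(13/16) = 1;  -(13/16)·log₂(1) = 0.0000
  (A=1,B=1): P(A|B) = (3/16)/(3/16) = 1;  -(3/16)·log₂(1) = 0.0000
H(A|B) = 0.0000 + 0.0000
  = 0.0000 bits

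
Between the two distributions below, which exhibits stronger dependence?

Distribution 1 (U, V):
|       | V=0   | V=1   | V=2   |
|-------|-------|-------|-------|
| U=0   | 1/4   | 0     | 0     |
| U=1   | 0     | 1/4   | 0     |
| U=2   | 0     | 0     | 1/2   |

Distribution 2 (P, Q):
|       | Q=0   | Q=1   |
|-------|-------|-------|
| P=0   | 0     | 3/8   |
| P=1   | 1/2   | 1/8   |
Distribution 1 (U, V):
Marginal P(U) (row sums):
  P(U=0) = 1/4 + 0 + 0 = 1/4
  P(U=1) = 0 + 1/4 + 0 = 1/4
  P(U=2) = 0 + 0 + 1/2 = 1/2
Marginal P(V) (column sums):
  P(V=0) = 1/4 + 0 + 0 = 1/4
  P(V=1) = 0 + 1/4 + 0 = 1/4
  P(V=2) = 0 + 0 + 1/2 = 1/2

H(U) = -[(1/4)·log₂(1/4) + (1/4)·log₂(1/4) + (1/2)·log₂(1/2)]
  = 0.5000 + 0.5000 + 0.5000
  = 1.5000 bits
H(V) = -[(1/4)·log₂(1/4) + (1/4)·log₂(1/4) + (1/2)·log₂(1/2)]
  = 0.5000 + 0.5000 + 0.5000
  = 1.5000 bits
H(U,V) = -[(1/4)·log₂(1/4) + (1/4)·log₂(1/4) + (1/2)·log₂(1/2)]
  = 0.5000 + 0.5000 + 0.5000
  = 1.5000 bits

I(U;V) = H(U) + H(V) - H(U,V)
  = 1.5000 + 1.5000 - 1.5000
  = 1.5000 bits

Distribution 2 (P, Q):
Marginal P(P) (row sums):
  P(P=0) = 0 + 3/8 = 3/8
  P(P=1) = 1/2 + 1/8 = 5/8
Marginal P(Q) (column sums):
  P(Q=0) = 0 + 1/2 = 1/2
  P(Q=1) = 3/8 + 1/8 = 1/2

H(P) = -[(3/8)·log₂(3/8) + (5/8)·log₂(5/8)]
  = 0.5306 + 0.4238
  = 0.9544 bits
H(Q) = -[(1/2)·log₂(1/2) + (1/2)·log₂(1/2)]
  = 0.5000 + 0.5000
  = 1.0000 bits
H(P,Q) = -[(3/8)·log₂(3/8) + (1/2)·log₂(1/2) + (1/8)·log₂(1/8)]
  = 0.5306 + 0.5000 + 0.3750
  = 1.4056 bits

I(P;Q) = H(P) + H(Q) - H(P,Q)
  = 0.9544 + 1.0000 - 1.4056
  = 0.5488 bits

I(U;V) = 1.5000 bits > I(P;Q) = 0.5488 bits, so (U, V) has the higher mutual information (stronger dependence).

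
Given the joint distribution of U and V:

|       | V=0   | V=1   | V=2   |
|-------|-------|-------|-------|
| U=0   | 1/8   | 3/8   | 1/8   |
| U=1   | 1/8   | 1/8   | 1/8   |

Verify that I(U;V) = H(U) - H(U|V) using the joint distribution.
Left side, from I(U;V) = H(U) + H(V) - H(U,V):
Marginal P(U) (row sums):
  P(U=0) = 1/8 + 3/8 + 1/8 = 5/8
  P(U=1) = 1/8 + 1/8 + 1/8 = 3/8
Marginal P(V) (column sums):
  P(V=0) = 1/8 + 1/8 = 1/4
  P(V=1) = 3/8 + 1/8 = 1/2
  P(V=2) = 1/8 + 1/8 = 1/4

H(U) = -[(5/8)·log₂(5/8) + (3/8)·log₂(3/8)]
  = 0.4238 + 0.5306
  = 0.9544 bits
H(V) = -[(1/4)·log₂(1/4) + (1/2)·log₂(1/2) + (1/4)·log₂(1/4)]
  = 0.5000 + 0.5000 + 0.5000
  = 1.5000 bits
H(U,V) = -[(1/8)·log₂(1/8) + (3/8)·log₂(3/8) + (1/8)·log₂(1/8) + (1/8)·log₂(1/8) + (1/8)·log₂(1/8) + (1/8)·log₂(1/8)]
  = 0.3750 + 0.5306 + 0.3750 + 0.3750 + 0.3750 + 0.3750
  = 2.4056 bits

I(U;V) = H(U) + H(V) - H(U,V)
  = 0.9544 + 1.5000 - 2.4056
  = 0.0488 bits

Right side, with H(U|V) computed directly from the conditional probabilities:
H(U|V) = -Σ P(U,V)·log₂ P(U|V), where P(U|V) = P(U,V) / P(V)
  (U=0,V=0): P(U|V) = (1/8)/(1/4) = 1/2;  -(1/8)·log₂(1/2) = 0.1250
  (U=0,V=1): P(U|V) = (3/8)/(1/2) = 3/4;  -(3/8)·log₂(3/4) = 0.1556
  (U=0,V=2): P(U|V) = (1/8)/(1/4) = 1/2;  -(1/8)·log₂(1/2) = 0.1250
  (U=1,V=0): P(U|V) = (1/8)/(1/4) = 1/2;  -(1/8)·log₂(1/2) = 0.1250
  (U=1,V=1): P(U|V) = (1/8)/(1/2) = 1/4;  -(1/8)·log₂(1/4) = 0.2500
  (U=1,V=2): P(U|V) = (1/8)/(1/4) = 1/2;  -(1/8)·log₂(1/2) = 0.1250
H(U|V) = 0.1250 + 0.1556 + 0.1250 + 0.1250 + 0.2500 + 0.1250
  = 0.9056 bits
H(U) - H(U|V) = 0.9544 - 0.9056 = 0.0488 bits

Both sides equal 0.0488 bits, so I(U;V) = H(U) - H(U|V) ✓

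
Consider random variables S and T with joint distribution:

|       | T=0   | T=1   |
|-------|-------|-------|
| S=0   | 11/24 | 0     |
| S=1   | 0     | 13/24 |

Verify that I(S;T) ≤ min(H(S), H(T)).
Marginal P(S) (row sums):
  P(S=0) = 11/24 + 0 = 11/24
  P(S=1) = 0 + 13/24 = 13/24
Marginal P(T) (column sums):
  P(T=0) = 11/24 + 0 = 11/24
  P(T=1) = 0 + 13/24 = 13/24

H(S) = -[(11/24)·log₂(11/24) + (13/24)·log₂(13/24)]
  = 0.5159 + 0.4791
  = 0.9950 bits
H(T) = -[(11/24)·log₂(11/24) + (13/24)·log₂(13/24)]
  = 0.5159 + 0.4791
  = 0.9950 bits
H(S,T) = -[(11/24)·log₂(11/24) + (13/24)·log₂(13/24)]
  = 0.5159 + 0.4791
  = 0.9950 bits

I(S;T) = H(S) + H(T) - H(S,T)
  = 0.9950 + 0.9950 - 0.9950
  = 0.9950 bits

min(H(S), H(T)) = min(0.9950, 0.9950) = 0.9950 bits
Since 0.9950 ≤ 0.9950, the bound is satisfied ✓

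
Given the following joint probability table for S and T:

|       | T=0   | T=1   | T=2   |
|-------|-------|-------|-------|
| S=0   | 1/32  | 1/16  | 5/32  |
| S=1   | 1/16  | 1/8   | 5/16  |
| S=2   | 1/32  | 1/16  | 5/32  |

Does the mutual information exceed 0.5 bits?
Marginal P(S) (row sums):
  P(S=0) = 1/32 + 1/16 + 5/32 = 1/4
  P(S=1) = 1/16 + 1/8 + 5/16 = 1/2
  P(S=2) = 1/32 + 1/16 + 5/32 = 1/4
Marginal P(T) (column sums):
  P(T=0) = 1/32 + 1/16 + 1/32 = 1/8
  P(T=1) = 1/16 + 1/8 + 1/16 = 1/4
  P(T=2) = 5/32 + 5/16 + 5/32 = 5/8

H(S) = -[(1/4)·log₂(1/4) + (1/2)·log₂(1/2) + (1/4)·log₂(1/4)]
  = 0.5000 + 0.5000 + 0.5000
  = 1.5000 bits
H(T) = -[(1/8)·log₂(1/8) + (1/4)·log₂(1/4) + (5/8)·log₂(5/8)]
  = 0.3750 + 0.5000 + 0.4238
  = 1.2988 bits
H(S,T) = -[(1/32)·log₂(1/32) + (1/16)·log₂(1/16) + (5/32)·log₂(5/32) + (1/16)·log₂(1/16) + (1/8)·log₂(1/8) + (5/16)·log₂(5/16) + (1/32)·log₂(1/32) + (1/16)·log₂(1/16) + (5/32)·log₂(5/32)]
  = 0.1563 + 0.2500 + 0.4184 + 0.2500 + 0.3750 + 0.5244 + 0.1563 + 0.2500 + 0.4184
  = 2.7988 bits

I(S;T) = H(S) + H(T) - H(S,T)
  = 1.5000 + 1.2988 - 2.7988
  = 0.0000 bits

No. I(S;T) = 0.0000 bits, which is ≤ 0.5 bits.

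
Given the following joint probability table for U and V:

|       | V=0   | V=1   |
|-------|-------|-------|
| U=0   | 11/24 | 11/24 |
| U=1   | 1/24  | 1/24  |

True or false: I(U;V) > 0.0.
Marginal P(U) (row sums):
  P(U=0) = 11/24 + 11/24 = 11/12
  P(U=1) = 1/24 + 1/24 = 1/12
Marginal P(V) (column sums):
  P(V=0) = 11/24 + 1/24 = 1/2
  P(V=1) = 11/24 + 1/24 = 1/2

H(U) = -[(11/12)·log₂(11/12) + (1/12)·log₂(1/12)]
  = 0.1151 + 0.2987
  = 0.4138 bits
H(V) = -[(1/2)·log₂(1/2) + (1/2)·log₂(1/2)]
  = 0.5000 + 0.5000
  = 1.0000 bits
H(U,V) = -[(11/24)·log₂(11/24) + (11/24)·log₂(11/24) + (1/24)·log₂(1/24) + (1/24)·log₂(1/24)]
  = 0.5159 + 0.5159 + 0.1910 + 0.1910
  = 1.4138 bits

I(U;V) = H(U) + H(V) - H(U,V)
  = 0.4138 + 1.0000 - 1.4138
  = 0.0000 bits

False. I(U;V) = 0.0000 bits, which is ≤ 0.0 bits.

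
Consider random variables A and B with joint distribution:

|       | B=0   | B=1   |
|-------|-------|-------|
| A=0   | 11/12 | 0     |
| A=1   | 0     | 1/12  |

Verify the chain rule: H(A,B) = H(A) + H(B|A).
Left side:
H(A,B) = -[(11/12)·log₂(11/12) + (1/12)·log₂(1/12)]
  = 0.1151 + 0.2987
  = 0.4138 bits

Right side:
Marginal P(A) (row sums):
  P(A=0) = 11/12 + 0 = 11/12
  P(A=1) = 0 + 1/12 = 1/12
H(A) = -[(11/12)·log₂(11/12) + (1/12)·log₂(1/12)]
  = 0.1151 + 0.2987
  = 0.4138 bits
H(B|A) = -Σ P(A,B)·log₂ P(B|A), where P(B|A) = P(A,B) / P(A)
  (cells with P(A,B) = 0 contribute 0)
  (A=0,B=0): P(B|A) = (11/12)/(11/12) = 1;  -(11/12)·log₂(1) = 0.0000
  (A=1,B=1): P(B|A) = (1/12)/(1/12) = 1;  -(1/12)·log₂(1) = 0.0000
H(B|A) = 0.0000 + 0.0000
  = 0.0000 bits
H(A) + H(B|A) = 0.4138 + 0.0000 = 0.4138 bits

Both sides equal 0.4138 bits, so the chain rule holds ✓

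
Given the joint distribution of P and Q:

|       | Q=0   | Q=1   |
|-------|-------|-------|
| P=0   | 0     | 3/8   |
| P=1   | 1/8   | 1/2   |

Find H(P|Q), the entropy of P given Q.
Marginal P(Q) (column sums):
  P(Q=0) = 0 + 1/8 = 1/8
  P(Q=1) = 3/8 + 1/2 = 7/8

H(P|Q) = -Σ P(P,Q)·log₂ P(P|Q), where P(P|Q) = P(P,Q) / P(Q)
  (cells with P(P,Q) = 0 contribute 0)
  (P=0,Q=1): P(P|Q) = (3/8)/(7/8) = 3/7;  -(3/8)·log₂(3/7) = 0.4584
  (P=1,Q=0): P(P|Q) = (1/8)/(1/8) = 1;  -(1/8)·log₂(1) = 0.0000
  (P=1,Q=1): P(P|Q) = (1/2)/(7/8) = 4/7;  -(1/2)·log₂(4/7) = 0.4037
H(P|Q) = 0.4584 + 0.0000 + 0.4037
  = 0.8621 bits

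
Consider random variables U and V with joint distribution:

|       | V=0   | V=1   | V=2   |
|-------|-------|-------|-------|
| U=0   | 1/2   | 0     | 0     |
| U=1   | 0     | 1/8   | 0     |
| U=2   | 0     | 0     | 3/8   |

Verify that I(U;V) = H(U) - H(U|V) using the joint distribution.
Left side, from I(U;V) = H(U) + H(V) - H(U,V):
Marginal P(U) (row sums):
  P(U=0) = 1/2 + 0 + 0 = 1/2
  P(U=1) = 0 + 1/8 + 0 = 1/8
  P(U=2) = 0 + 0 + 3/8 = 3/8
Marginal P(V) (column sums):
  P(V=0) = 1/2 + 0 + 0 = 1/2
  P(V=1) = 0 + 1/8 + 0 = 1/8
  P(V=2) = 0 + 0 + 3/8 = 3/8

H(U) = -[(1/2)·log₂(1/2) + (1/8)·log₂(1/8) + (3/8)·log₂(3/8)]
  = 0.5000 + 0.3750 + 0.5306
  = 1.4056 bits
H(V) = -[(1/2)·log₂(1/2) + (1/8)·log₂(1/8) + (3/8)·log₂(3/8)]
  = 0.5000 + 0.3750 + 0.5306
  = 1.4056 bits
H(U,V) = -[(1/2)·log₂(1/2) + (1/8)·log₂(1/8) + (3/8)·log₂(3/8)]
  = 0.5000 + 0.3750 + 0.5306
  = 1.4056 bits

I(U;V) = H(U) + H(V) - H(U,V)
  = 1.4056 + 1.4056 - 1.4056
  = 1.4056 bits

Right side, with H(U|V) computed directly from the conditional probabilities:
H(U|V) = -Σ P(U,V)·log₂ P(U|V), where P(U|V) = P(U,V) / P(V)
  (cells with P(U,V) = 0 contribute 0)
  (U=0,V=0): P(U|V) = (1/2)/(1/2) = 1;  -(1/2)·log₂(1) = 0.0000
  (U=1,V=1): P(U|V) = (1/8)/(1/8) = 1;  -(1/8)·log₂(1) = 0.0000
  (U=2,V=2): P(U|V) = (3/8)/(3/8) = 1;  -(3/8)·log₂(1) = 0.0000
H(U|V) = 0.0000 + 0.0000 + 0.0000
  = 0.0000 bits
H(U) - H(U|V) = 1.4056 - 0.0000 = 1.4056 bits

Both sides equal 1.4056 bits, so I(U;V) = H(U) - H(U|V) ✓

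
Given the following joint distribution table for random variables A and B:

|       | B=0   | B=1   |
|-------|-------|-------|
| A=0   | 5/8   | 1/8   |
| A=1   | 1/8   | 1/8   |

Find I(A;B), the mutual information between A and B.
Marginal P(A) (row sums):
  P(A=0) = 5/8 + 1/8 = 3/4
  P(A=1) = 1/8 + 1/8 = 1/4
Marginal P(B) (column sums):
  P(B=0) = 5/8 + 1/8 = 3/4
  P(B=1) = 1/8 + 1/8 = 1/4

H(A) = -[(3/4)·log₂(3/4) + (1/4)·log₂(1/4)]
  = 0.3113 + 0.5000
  = 0.8113 bits
H(B) = -[(3/4)·log₂(3/4) + (1/4)·log₂(1/4)]
  = 0.3113 + 0.5000
  = 0.8113 bits
H(A,B) = -[(5/8)·log₂(5/8) + (1/8)·log₂(1/8) + (1/8)·log₂(1/8) + (1/8)·log₂(1/8)]
  = 0.4238 + 0.3750 + 0.3750 + 0.3750
  = 1.5488 bits

I(A;B) = H(A) + H(B) - H(A,B)
  = 0.8113 + 0.8113 - 1.5488
  = 0.0738 bits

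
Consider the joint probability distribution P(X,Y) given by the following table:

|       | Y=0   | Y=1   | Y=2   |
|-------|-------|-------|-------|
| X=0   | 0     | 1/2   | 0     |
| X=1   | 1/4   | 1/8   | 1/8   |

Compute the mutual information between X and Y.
Marginal P(X) (row sums):
  P(X=0) = 0 + 1/2 + 0 = 1/2
  P(X=1) = 1/4 + 1/8 + 1/8 = 1/2
Marginal P(Y) (column sums):
  P(Y=0) = 0 + 1/4 = 1/4
  P(Y=1) = 1/2 + 1/8 = 5/8
  P(Y=2) = 0 + 1/8 = 1/8

H(X) = -[(1/2)·log₂(1/2) + (1/2)·log₂(1/2)]
  = 0.5000 + 0.5000
  = 1.0000 bits
H(Y) = -[(1/4)·log₂(1/4) + (5/8)·log₂(5/8) + (1/8)·log₂(1/8)]
  = 0.5000 + 0.4238 + 0.3750
  = 1.2988 bits
H(X,Y) = -[(1/2)·log₂(1/2) + (1/4)·log₂(1/4) + (1/8)·log₂(1/8) + (1/8)·log₂(1/8)]
  = 0.5000 + 0.5000 + 0.3750 + 0.3750
  = 1.7500 bits

I(X;Y) = H(X) + H(Y) - H(X,Y)
  = 1.0000 + 1.2988 - 1.7500
  = 0.5488 bits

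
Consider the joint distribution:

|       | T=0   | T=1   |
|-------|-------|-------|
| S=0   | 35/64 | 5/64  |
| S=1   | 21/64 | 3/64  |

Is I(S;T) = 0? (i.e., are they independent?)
Marginal P(S) (row sums):
  P(S=0) = 35/64 + 5/64 = 5/8
  P(S=1) = 21/64 + 3/64 = 3/8
Marginal P(T) (column sums):
  P(T=0) = 35/64 + 21/64 = 7/8
  P(T=1) = 5/64 + 3/64 = 1/8

S and T are independent iff P(S=i,T=j) = P(S=i)·P(T=j) for every cell.
  P(S=0)·P(T=0) = 5/8 × 7/8 = 35/64 = P(S=0,T=0) ✓
  P(S=0)·P(T=1) = 5/8 × 1/8 = 5/64 = P(S=0,T=1) ✓
  P(S=1)·P(T=0) = 3/8 × 7/8 = 21/64 = P(S=1,T=0) ✓
  P(S=1)·P(T=1) = 3/8 × 1/8 = 3/64 = P(S=1,T=1) ✓

Yes, S and T are independent: every cell factors, so I(S;T) = 0 bits.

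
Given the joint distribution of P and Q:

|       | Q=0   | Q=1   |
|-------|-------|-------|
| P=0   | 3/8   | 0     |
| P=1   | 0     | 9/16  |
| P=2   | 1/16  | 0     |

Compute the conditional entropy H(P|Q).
Marginal P(Q) (column sums):
  P(Q=0) = 3/8 + 0 + 1/16 = 7/16
  P(Q=1) = 0 + 9/16 + 0 = 9/16

H(P|Q) = -Σ P(P,Q)·log₂ P(P|Q), where P(P|Q) = P(P,Q) / P(Q)
  (cells with P(P,Q) = 0 contribute 0)
  (P=0,Q=0): P(P|Q) = (3/8)/(7/16) = 6/7;  -(3/8)·log₂(6/7) = 0.0834
  (P=1,Q=1): P(P|Q) = (9/16)/(9/16) = 1;  -(9/16)·log₂(1) = 0.0000
  (P=2,Q=0): P(P|Q) = (1/16)/(7/16) = 1/7;  -(1/16)·log₂(1/7) = 0.1755
H(P|Q) = 0.0834 + 0.0000 + 0.1755
  = 0.2589 bits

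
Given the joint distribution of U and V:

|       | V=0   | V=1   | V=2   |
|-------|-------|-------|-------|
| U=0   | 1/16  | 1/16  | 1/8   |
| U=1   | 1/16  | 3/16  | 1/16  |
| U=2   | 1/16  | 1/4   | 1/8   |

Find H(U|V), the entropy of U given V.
Marginal P(V) (column sums):
  P(V=0) = 1/16 + 1/16 + 1/16 = 3/16
  P(V=1) = 1/16 + 3/16 + 1/4 = 1/2
  P(V=2) = 1/8 + 1/16 + 1/8 = 5/16

H(U|V) = -Σ P(U,V)·log₂ P(U|V), where P(U|V) = P(U,V) / P(V)
  (U=0,V=0): P(U|V) = (1/16)/(3/16) = 1/3;  -(1/16)·log₂(1/3) = 0.0991
  (U=0,V=1): P(U|V) = (1/16)/(1/2) = 1/8;  -(1/16)·log₂(1/8) = 0.1875
  (U=0,V=2): P(U|V) = (1/8)/(5/16) = 2/5;  -(1/8)·log₂(2/5) = 0.1652
  (U=1,V=0): P(U|V) = (1/16)/(3/16) = 1/3;  -(1/16)·log₂(1/3) = 0.0991
  (U=1,V=1): P(U|V) = (3/16)/(1/2) = 3/8;  -(3/16)·log₂(3/8) = 0.2653
  (U=1,V=2): P(U|V) = (1/16)/(5/16) = 1/5;  -(1/16)·log₂(1/5) = 0.1451
  (U=2,V=0): P(U|V) = (1/16)/(3/16) = 1/3;  -(1/16)·log₂(1/3) = 0.0991
  (U=2,V=1): P(U|V) = (1/4)/(1/2) = 1/2;  -(1/4)·log₂(1/2) = 0.2500
  (U=2,V=2): P(U|V) = (1/8)/(5/16) = 2/5;  -(1/8)·log₂(2/5) = 0.1652
H(U|V) = 0.0991 + 0.1875 + 0.1652 + 0.0991 + 0.2653 + 0.1451 + 0.0991 + 0.2500 + 0.1652
  = 1.4756 bits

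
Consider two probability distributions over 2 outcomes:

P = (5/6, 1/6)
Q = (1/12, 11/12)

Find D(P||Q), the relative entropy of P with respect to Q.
D(P||Q) = Σ P(i) log₂(P(i)/Q(i))
  i=0: (5/6) × log₂((5/6)/(1/12)) = (5/6) × log₂(10) = 2.7683
  i=1: (1/6) × log₂((1/6)/(11/12)) = (1/6) × log₂(2/11) = -0.4099
D(P||Q) = 2.7683 - 0.4099
  = 2.3584 bits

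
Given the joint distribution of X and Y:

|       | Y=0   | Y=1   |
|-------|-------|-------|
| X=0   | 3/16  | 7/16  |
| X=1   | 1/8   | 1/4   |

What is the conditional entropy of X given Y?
Marginal P(Y) (column sums):
  P(Y=0) = 3/16 + 1/8 = 5/16
  P(Y=1) = 7/16 + 1/4 = 11/16

H(X|Y) = -Σ P(X,Y)·log₂ P(X|Y), where P(X|Y) = P(X,Y) / P(Y)
  (X=0,Y=0): P(X|Y) = (3/16)/(5/16) = 3/5;  -(3/16)·log₂(3/5) = 0.1382
  (X=0,Y=1): P(X|Y) = (7/16)/(11/16) = 7/11;  -(7/16)·log₂(7/11) = 0.2853
  (X=1,Y=0): P(X|Y) = (1/8)/(5/16) = 2/5;  -(1/8)·log₂(2/5) = 0.1652
  (X=1,Y=1): P(X|Y) = (1/4)/(11/16) = 4/11;  -(1/4)·log₂(4/11) = 0.3649
H(X|Y) = 0.1382 + 0.2853 + 0.1652 + 0.3649
  = 0.9536 bits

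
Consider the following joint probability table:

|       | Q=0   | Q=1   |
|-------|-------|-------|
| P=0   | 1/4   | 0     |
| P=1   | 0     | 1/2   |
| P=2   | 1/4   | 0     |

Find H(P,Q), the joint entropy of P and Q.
H(P,Q) = -Σ P(P,Q) log₂ P(P,Q), summed over the non-zero cells:
H(P,Q) = -[(1/4)·log₂(1/4) + (1/2)·log₂(1/2) + (1/4)·log₂(1/4)]
  = 0.5000 + 0.5000 + 0.5000
  = 1.5000 bits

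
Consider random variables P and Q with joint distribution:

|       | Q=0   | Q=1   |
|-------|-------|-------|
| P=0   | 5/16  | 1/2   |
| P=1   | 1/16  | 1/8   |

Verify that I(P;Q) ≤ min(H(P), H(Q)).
Marginal P(P) (row sums):
  P(P=0) = 5/16 + 1/2 = 13/16
  P(P=1) = 1/16 + 1/8 = 3/16
Marginal P(Q) (column sums):
  P(Q=0) = 5/16 + 1/16 = 3/8
  P(Q=1) = 1/2 + 1/8 = 5/8

H(P) = -[(13/16)·log₂(13/16) + (3/16)·log₂(3/16)]
  = 0.2434 + 0.4528
  = 0.6962 bits
H(Q) = -[(3/8)·log₂(3/8) + (5/8)·log₂(5/8)]
  = 0.5306 + 0.4238
  = 0.9544 bits
H(P,Q) = -[(5/16)·log₂(5/16) + (1/2)·log₂(1/2) + (1/16)·log₂(1/16) + (1/8)·log₂(1/8)]
  = 0.5244 + 0.5000 + 0.2500 + 0.3750
  = 1.6494 bits

I(P;Q) = H(P) + H(Q) - H(P,Q)
  = 0.6962 + 0.9544 - 1.6494
  = 0.0012 bits

min(H(P), H(Q)) = min(0.6962, 0.9544) = 0.6962 bits
Since 0.0012 ≤ 0.6962, the bound is satisfied ✓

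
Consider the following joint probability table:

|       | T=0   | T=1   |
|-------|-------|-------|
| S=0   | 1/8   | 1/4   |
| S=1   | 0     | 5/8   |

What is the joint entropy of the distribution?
H(S,T) = -Σ P(S,T) log₂ P(S,T), summed over the non-zero cells:
H(S,T) = -[(1/8)·log₂(1/8) + (1/4)·log₂(1/4) + (5/8)·log₂(5/8)]
  = 0.3750 + 0.5000 + 0.4238
  = 1.2988 bits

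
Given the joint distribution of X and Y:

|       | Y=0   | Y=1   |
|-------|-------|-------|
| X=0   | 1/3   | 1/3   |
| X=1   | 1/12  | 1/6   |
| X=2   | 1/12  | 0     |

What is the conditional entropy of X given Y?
Marginal P(Y) (column sums):
  P(Y=0) = 1/3 + 1/12 + 1/12 = 1/2
  P(Y=1) = 1/3 + 1/6 + 0 = 1/2

H(X|Y) = -Σ P(X,Y)·log₂ P(X|Y), where P(X|Y) = P(X,Y) / P(Y)
  (cells with P(X,Y) = 0 contribute 0)
  (X=0,Y=0): P(X|Y) = (1/3)/(1/2) = 2/3;  -(1/3)·log₂(2/3) = 0.1950
  (X=0,Y=1): P(X|Y) = (1/3)/(1/2) = 2/3;  -(1/3)·log₂(2/3) = 0.1950
  (X=1,Y=0): P(X|Y) = (1/12)/(1/2) = 1/6;  -(1/12)·log₂(1/6) = 0.2154
  (X=1,Y=1): P(X|Y) = (1/6)/(1/2) = 1/3;  -(1/6)·log₂(1/3) = 0.2642
  (X=2,Y=0): P(X|Y) = (1/12)/(1/2) = 1/6;  -(1/12)·log₂(1/6) = 0.2154
H(X|Y) = 0.1950 + 0.1950 + 0.2154 + 0.2642 + 0.2154
  = 1.0850 bits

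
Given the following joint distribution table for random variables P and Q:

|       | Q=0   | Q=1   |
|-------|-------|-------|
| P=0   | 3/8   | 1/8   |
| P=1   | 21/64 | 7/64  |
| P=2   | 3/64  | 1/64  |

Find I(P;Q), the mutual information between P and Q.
Marginal P(P) (row sums):
  P(P=0) = 3/8 + 1/8 = 1/2
  P(P=1) = 21/64 + 7/64 = 7/16
  P(P=2) = 3/64 + 1/64 = 1/16
Marginal P(Q) (column sums):
  P(Q=0) = 3/8 + 21/64 + 3/64 = 3/4
  P(Q=1) = 1/8 + 7/64 + 1/64 = 1/4

H(P) = -[(1/2)·log₂(1/2) + (7/16)·log₂(7/16) + (1/16)·log₂(1/16)]
  = 0.5000 + 0.5218 + 0.2500
  = 1.2718 bits
H(Q) = -[(3/4)·log₂(3/4) + (1/4)·log₂(1/4)]
  = 0.3113 + 0.5000
  = 0.8113 bits
H(P,Q) = -[(3/8)·log₂(3/8) + (1/8)·log₂(1/8) + (21/64)·log₂(21/64) + (7/64)·log₂(7/64) + (3/64)·log₂(3/64) + (1/64)·log₂(1/64)]
  = 0.5306 + 0.3750 + 0.5275 + 0.3492 + 0.2070 + 0.0938
  = 2.0831 bits

I(P;Q) = H(P) + H(Q) - H(P,Q)
  = 1.2718 + 0.8113 - 2.0831
  = 0.0000 bits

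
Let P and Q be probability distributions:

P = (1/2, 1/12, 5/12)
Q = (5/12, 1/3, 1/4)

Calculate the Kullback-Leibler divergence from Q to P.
D(P||Q) = Σ P(i) log₂(P(i)/Q(i))
  i=0: (1/2) × log₂((1/2)/(5/12)) = (1/2) × log₂(6/5) = 0.1315
  i=1: (1/12) × log₂((1/12)/(1/3)) = (1/12) × log₂(1/4) = -0.1667
  i=2: (5/12) × log₂((5/12)/(1/4)) = (5/12) × log₂(5/3) = 0.3071
D(P||Q) = 0.1315 - 0.1667 + 0.3071
  = 0.2719 bits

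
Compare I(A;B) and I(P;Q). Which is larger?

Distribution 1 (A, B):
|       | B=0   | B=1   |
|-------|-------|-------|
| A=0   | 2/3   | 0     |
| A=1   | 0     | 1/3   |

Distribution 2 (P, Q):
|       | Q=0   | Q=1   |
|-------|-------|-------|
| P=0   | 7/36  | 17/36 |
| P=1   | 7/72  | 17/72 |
Distribution 1 (A, B):
Marginal P(A) (row sums):
  P(A=0) = 2/3 + 0 = 2/3
  P(A=1) = 0 + 1/3 = 1/3
Marginal P(B) (column sums):
  P(B=0) = 2/3 + 0 = 2/3
  P(B=1) = 0 + 1/3 = 1/3

H(A) = -[(2/3)·log₂(2/3) + (1/3)·log₂(1/3)]
  = 0.3900 + 0.5283
  = 0.9183 bits
H(B) = -[(2/3)·log₂(2/3) + (1/3)·log₂(1/3)]
  = 0.3900 + 0.5283
  = 0.9183 bits
H(A,B) = -[(2/3)·log₂(2/3) + (1/3)·log₂(1/3)]
  = 0.3900 + 0.5283
  = 0.9183 bits

I(A;B) = H(A) + H(B) - H(A,B)
  = 0.9183 + 0.9183 - 0.9183
  = 0.9183 bits

Distribution 2 (P, Q):
Marginal P(P) (row sums):
  P(P=0) = 7/36 + 17/36 = 2/3
  P(P=1) = 7/72 + 17/72 = 1/3
Marginal P(Q) (column sums):
  P(Q=0) = 7/36 + 7/72 = 7/24
  P(Q=1) = 17/36 + 17/72 = 17/24

H(P) = -[(2/3)·log₂(2/3) + (1/3)·log₂(1/3)]
  = 0.3900 + 0.5283
  = 0.9183 bits
H(Q) = -[(7/24)·log₂(7/24) + (17/24)·log₂(17/24)]
  = 0.5185 + 0.3524
  = 0.8709 bits
H(P,Q) = -[(7/36)·log₂(7/36) + (17/36)·log₂(17/36) + (7/72)·log₂(7/72) + (17/72)·log₂(17/72)]
  = 0.4594 + 0.5112 + 0.3269 + 0.4917
  = 1.7892 bits

I(P;Q) = H(P) + H(Q) - H(P,Q)
  = 0.9183 + 0.8709 - 1.7892
  = 0.0000 bits

I(A;B) = 0.9183 bits > I(P;Q) = 0.0000 bits, so (A, B) has the higher mutual information (stronger dependence).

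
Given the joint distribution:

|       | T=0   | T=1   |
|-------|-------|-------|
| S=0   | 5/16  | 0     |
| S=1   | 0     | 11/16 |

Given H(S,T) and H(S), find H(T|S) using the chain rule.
From the chain rule: H(S,T) = H(S) + H(T|S)
Therefore: H(T|S) = H(S,T) - H(S)

H(S,T) = -[(5/16)·log₂(5/16) + (11/16)·log₂(11/16)]
  = 0.5244 + 0.3716
  = 0.8960 bits
Marginal P(S) (row sums):
  P(S=0) = 5/16 + 0 = 5/16
  P(S=1) = 0 + 11/16 = 11/16
H(S) = -[(5/16)·log₂(5/16) + (11/16)·log₂(11/16)]
  = 0.5244 + 0.3716
  = 0.8960 bits

H(T|S) = 0.8960 - 0.8960 = 0.0000 bits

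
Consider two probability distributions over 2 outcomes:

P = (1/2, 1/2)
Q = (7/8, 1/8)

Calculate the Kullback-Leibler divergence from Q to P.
D(P||Q) = Σ P(i) log₂(P(i)/Q(i))
  i=0: (1/2) × log₂((1/2)/(7/8)) = (1/2) × log₂(4/7) = -0.4037
  i=1: (1/2) × log₂((1/2)/(1/8)) = (1/2) × log₂(4) = 1.0000
D(P||Q) = -0.4037 + 1.0000
  = 0.5963 bits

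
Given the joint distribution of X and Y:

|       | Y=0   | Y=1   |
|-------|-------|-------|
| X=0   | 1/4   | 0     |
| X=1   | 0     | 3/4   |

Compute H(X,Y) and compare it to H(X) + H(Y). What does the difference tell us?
Marginal P(X) (row sums):
  P(X=0) = 1/4 + 0 = 1/4
  P(X=1) = 0 + 3/4 = 3/4
Marginal P(Y) (column sums):
  P(Y=0) = 1/4 + 0 = 1/4
  P(Y=1) = 0 + 3/4 = 3/4

H(X,Y) = -[(1/4)·log₂(1/4) + (3/4)·log₂(3/4)]
  = 0.5000 + 0.3113
  = 0.8113 bits
H(X) = -[(1/4)·log₂(1/4) + (3/4)·log₂(3/4)]
  = 0.5000 + 0.3113
  = 0.8113 bits
H(Y) = -[(1/4)·log₂(1/4) + (3/4)·log₂(3/4)]
  = 0.5000 + 0.3113
  = 0.8113 bits

H(X) + H(Y) = 0.8113 + 0.8113 = 1.6226 bits
Difference: H(X) + H(Y) - H(X,Y) = 1.6226 - 0.8113 = 0.8113 bits = I(X;Y)

The difference is the mutual information; it is positive here, so X and Y are dependent (knowing one reduces uncertainty about the other by 0.8113 bits).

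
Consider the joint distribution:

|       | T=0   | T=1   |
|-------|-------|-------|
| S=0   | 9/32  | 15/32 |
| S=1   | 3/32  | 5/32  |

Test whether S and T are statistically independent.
Marginal P(S) (row sums):
  P(S=0) = 9/32 + 15/32 = 3/4
  P(S=1) = 3/32 + 5/32 = 1/4
Marginal P(T) (column sums):
  P(T=0) = 9/32 + 3/32 = 3/8
  P(T=1) = 15/32 + 5/32 = 5/8

S and T are independent iff P(S=i,T=j) = P(S=i)·P(T=j) for every cell.
  P(S=0)·P(T=0) = 3/4 × 3/8 = 9/32 = P(S=0,T=0) ✓
  P(S=0)·P(T=1) = 3/4 × 5/8 = 15/32 = P(S=0,T=1) ✓
  P(S=1)·P(T=0) = 1/4 × 3/8 = 3/32 = P(S=1,T=0) ✓
  P(S=1)·P(T=1) = 1/4 × 5/8 = 5/32 = P(S=1,T=1) ✓

Yes, S and T are independent: every cell factors, so I(S;T) = 0 bits.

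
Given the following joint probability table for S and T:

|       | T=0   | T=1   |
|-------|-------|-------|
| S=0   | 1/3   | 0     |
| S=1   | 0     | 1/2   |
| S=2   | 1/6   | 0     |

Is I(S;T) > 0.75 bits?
Marginal P(S) (row sums):
  P(S=0) = 1/3 + 0 = 1/3
  P(S=1) = 0 + 1/2 = 1/2
  P(S=2) = 1/6 + 0 = 1/6
Marginal P(T) (column sums):
  P(T=0) = 1/3 + 0 + 1/6 = 1/2
  P(T=1) = 0 + 1/2 + 0 = 1/2

H(S) = -[(1/3)·log₂(1/3) + (1/2)·log₂(1/2) + (1/6)·log₂(1/6)]
  = 0.5283 + 0.5000 + 0.4308
  = 1.4591 bits
H(T) = -[(1/2)·log₂(1/2) + (1/2)·log₂(1/2)]
  = 0.5000 + 0.5000
  = 1.0000 bits
H(S,T) = -[(1/3)·log₂(1/3) + (1/2)·log₂(1/2) + (1/6)·log₂(1/6)]
  = 0.5283 + 0.5000 + 0.4308
  = 1.4591 bits

I(S;T) = H(S) + H(T) - H(S,T)
  = 1.4591 + 1.0000 - 1.4591
  = 1.0000 bits

Yes. I(S;T) = 1.0000 bits, which is > 0.75 bits.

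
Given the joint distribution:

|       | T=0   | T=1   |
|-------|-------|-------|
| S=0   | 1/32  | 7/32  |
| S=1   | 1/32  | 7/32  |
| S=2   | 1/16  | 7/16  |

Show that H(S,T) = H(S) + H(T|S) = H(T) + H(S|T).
Marginal P(S) (row sums):
  P(S=0) = 1/32 + 7/32 = 1/4
  P(S=1) = 1/32 + 7/32 = 1/4
  P(S=2) = 1/16 + 7/16 = 1/2
Marginal P(T) (column sums):
  P(T=0) = 1/32 + 1/32 + 1/16 = 1/8
  P(T=1) = 7/32 + 7/32 + 7/16 = 7/8

Decomposition 1: H(S) + H(T|S)
H(S) = -[(1/4)·log₂(1/4) + (1/4)·log₂(1/4) + (1/2)·log₂(1/2)]
  = 0.5000 + 0.5000 + 0.5000
  = 1.5000 bits
H(T|S) = -Σ P(S,T)·log₂ P(T|S), where P(T|S) = P(S,T) / P(S)
  (S=0,T=0): P(T|S) = (1/32)/(1/4) = 1/8;  -(1/32)·log₂(1/8) = 0.0938
  (S=0,T=1): P(T|S) = (7/32)/(1/4) = 7/8;  -(7/32)·log₂(7/8) = 0.0421
  (S=1,T=0): P(T|S) = (1/32)/(1/4) = 1/8;  -(1/32)·log₂(1/8) = 0.0938
  (S=1,T=1): P(T|S) = (7/32)/(1/4) = 7/8;  -(7/32)·log₂(7/8) = 0.0421
  (S=2,T=0): P(T|S) = (1/16)/(1/2) = 1/8;  -(1/16)·log₂(1/8) = 0.1875
  (S=2,T=1): P(T|S) = (7/16)/(1/2) = 7/8;  -(7/16)·log₂(7/8) = 0.0843
H(T|S) = 0.0938 + 0.0421 + 0.0938 + 0.0421 + 0.1875 + 0.0843
  = 0.5436 bits
H(S) + H(T|S) = 1.5000 + 0.5436 = 2.0436 bits

Decomposition 2: H(T) + H(S|T)
H(T) = -[(1/8)·log₂(1/8) + (7/8)·log₂(7/8)]
  = 0.3750 + 0.1686
  = 0.5436 bits
H(S|T) = -Σ P(S,T)·log₂ P(S|T), where P(S|T) = P(S,T) / P(T)
  (S=0,T=0): P(S|T) = (1/32)/(1/8) = 1/4;  -(1/32)·log₂(1/4) = 0.0625
  (S=0,T=1): P(S|T) = (7/32)/(7/8) = 1/4;  -(7/32)·log₂(1/4) = 0.4375
  (S=1,T=0): P(S|T) = (1/32)/(1/8) = 1/4;  -(1/32)·log₂(1/4) = 0.0625
  (S=1,T=1): P(S|T) = (7/32)/(7/8) = 1/4;  -(7/32)·log₂(1/4) = 0.4375
  (S=2,T=0): P(S|T) = (1/16)/(1/8) = 1/2;  -(1/16)·log₂(1/2) = 0.0625
  (S=2,T=1): P(S|T) = (7/16)/(7/8) = 1/2;  -(7/16)·log₂(1/2) = 0.4375
H(S|T) = 0.0625 + 0.4375 + 0.0625 + 0.4375 + 0.0625 + 0.4375
  = 1.5000 bits
H(T) + H(S|T) = 0.5436 + 1.5000 = 2.0436 bits

Direct computation of the joint entropy:
H(S,T) = -[(1/32)·log₂(1/32) + (7/32)·log₂(7/32) + (1/32)·log₂(1/32) + (7/32)·log₂(7/32) + (1/16)·log₂(1/16) + (7/16)·log₂(7/16)]
  = 0.1563 + 0.4796 + 0.1563 + 0.4796 + 0.2500 + 0.5218
  = 2.0436 bits

All three agree: H(S,T) = 2.0436 bits ✓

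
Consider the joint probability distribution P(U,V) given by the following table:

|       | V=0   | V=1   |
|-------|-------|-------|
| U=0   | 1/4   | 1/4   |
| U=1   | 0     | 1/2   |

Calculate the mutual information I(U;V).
Marginal P(U) (row sums):
  P(U=0) = 1/4 + 1/4 = 1/2
  P(U=1) = 0 + 1/2 = 1/2
Marginal P(V) (column sums):
  P(V=0) = 1/4 + 0 = 1/4
  P(V=1) = 1/4 + 1/2 = 3/4

H(U) = -[(1/2)·log₂(1/2) + (1/2)·log₂(1/2)]
  = 0.5000 + 0.5000
  = 1.0000 bits
H(V) = -[(1/4)·log₂(1/4) + (3/4)·log₂(3/4)]
  = 0.5000 + 0.3113
  = 0.8113 bits
H(U,V) = -[(1/4)·log₂(1/4) + (1/4)·log₂(1/4) + (1/2)·log₂(1/2)]
  = 0.5000 + 0.5000 + 0.5000
  = 1.5000 bits

I(U;V) = H(U) + H(V) - H(U,V)
  = 1.0000 + 0.8113 - 1.5000
  = 0.3113 bits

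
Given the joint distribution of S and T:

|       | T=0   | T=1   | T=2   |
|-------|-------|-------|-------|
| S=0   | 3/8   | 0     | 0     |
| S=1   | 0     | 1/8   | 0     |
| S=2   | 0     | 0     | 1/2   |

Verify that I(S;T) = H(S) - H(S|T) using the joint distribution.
Left side, from I(S;T) = H(S) + H(T) - H(S,T):
Marginal P(S) (row sums):
  P(S=0) = 3/8 + 0 + 0 = 3/8
  P(S=1) = 0 + 1/8 + 0 = 1/8
  P(S=2) = 0 + 0 + 1/2 = 1/2
Marginal P(T) (column sums):
  P(T=0) = 3/8 + 0 + 0 = 3/8
  P(T=1) = 0 + 1/8 + 0 = 1/8
  P(T=2) = 0 + 0 + 1/2 = 1/2

H(S) = -[(3/8)·log₂(3/8) + (1/8)·log₂(1/8) + (1/2)·log₂(1/2)]
  = 0.5306 + 0.3750 + 0.5000
  = 1.4056 bits
H(T) = -[(3/8)·log₂(3/8) + (1/8)·log₂(1/8) + (1/2)·log₂(1/2)]
  = 0.5306 + 0.3750 + 0.5000
  = 1.4056 bits
H(S,T) = -[(3/8)·log₂(3/8) + (1/8)·log₂(1/8) + (1/2)·log₂(1/2)]
  = 0.5306 + 0.3750 + 0.5000
  = 1.4056 bits

I(S;T) = H(S) + H(T) - H(S,T)
  = 1.4056 + 1.4056 - 1.4056
  = 1.4056 bits

Right side, with H(S|T) computed directly from the conditional probabilities:
H(S|T) = -Σ P(S,T)·log₂ P(S|T), where P(S|T) = P(S,T) / P(T)
  (cells with P(S,T) = 0 contribute 0)
  (S=0,T=0): P(S|T) = (3/8)/(3/8) = 1;  -(3/8)·log₂(1) = 0.0000
  (S=1,T=1): P(S|T) = (1/8)/(1/8) = 1;  -(1/8)·log₂(1) = 0.0000
  (S=2,T=2): P(S|T) = (1/2)/(1/2) = 1;  -(1/2)·log₂(1) = 0.0000
H(S|T) = 0.0000 + 0.0000 + 0.0000
  = 0.0000 bits
H(S) - H(S|T) = 1.4056 - 0.0000 = 1.4056 bits

Both sides equal 1.4056 bits, so I(S;T) = H(S) - H(S|T) ✓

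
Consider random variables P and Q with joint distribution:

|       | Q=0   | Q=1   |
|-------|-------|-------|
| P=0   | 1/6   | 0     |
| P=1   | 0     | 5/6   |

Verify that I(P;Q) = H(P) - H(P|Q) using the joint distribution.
Left side, from I(P;Q) = H(P) + H(Q) - H(P,Q):
Marginal P(P) (row sums):
  P(P=0) = 1/6 + 0 = 1/6
  P(P=1) = 0 + 5/6 = 5/6
Marginal P(Q) (column sums):
  P(Q=0) = 1/6 + 0 = 1/6
  P(Q=1) = 0 + 5/6 = 5/6

H(P) = -[(1/6)·log₂(1/6) + (5/6)·log₂(5/6)]
  = 0.4308 + 0.2192
  = 0.6500 bits
H(Q) = -[(1/6)·log₂(1/6) + (5/6)·log₂(5/6)]
  = 0.4308 + 0.2192
  = 0.6500 bits
H(P,Q) = -[(1/6)·log₂(1/6) + (5/6)·log₂(5/6)]
  = 0.4308 + 0.2192
  = 0.6500 bits

I(P;Q) = H(P) + H(Q) - H(P,Q)
  = 0.6500 + 0.6500 - 0.6500
  = 0.6500 bits

Right side, with H(P|Q) computed directly from the conditional probabilities:
H(P|Q) = -Σ P(P,Q)·log₂ P(P|Q), where P(P|Q) = P(P,Q) / P(Q)
  (cells with P(P,Q) = 0 contribute 0)
  (P=0,Q=0): P(P|Q) = (1/6)/(1/6) = 1;  -(1/6)·log₂(1) = 0.0000
  (P=1,Q=1): P(P|Q) = (5/6)/(5/6) = 1;  -(5/6)·log₂(1) = 0.0000
H(P|Q) = 0.0000 + 0.0000
  = 0.0000 bits
H(P) - H(P|Q) = 0.6500 - 0.0000 = 0.6500 bits

Both sides equal 0.6500 bits, so I(P;Q) = H(P) - H(P|Q) ✓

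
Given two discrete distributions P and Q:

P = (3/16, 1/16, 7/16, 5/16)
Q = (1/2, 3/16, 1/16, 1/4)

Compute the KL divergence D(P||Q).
D(P||Q) = Σ P(i) log₂(P(i)/Q(i))
  i=0: (3/16) × log₂((3/16)/(1/2)) = (3/16) × log₂(3/8) = -0.2653
  i=1: (1/16) × log₂((1/16)/(3/16)) = (1/16) × log₂(1/3) = -0.0991
  i=2: (7/16) × log₂((7/16)/(1/16)) = (7/16) × log₂(7) = 1.2282
  i=3: (5/16) × log₂((5/16)/(1/4)) = (5/16) × log₂(5/4) = 0.1006
D(P||Q) = -0.2653 - 0.0991 + 1.2282 + 0.1006
  = 0.9644 bits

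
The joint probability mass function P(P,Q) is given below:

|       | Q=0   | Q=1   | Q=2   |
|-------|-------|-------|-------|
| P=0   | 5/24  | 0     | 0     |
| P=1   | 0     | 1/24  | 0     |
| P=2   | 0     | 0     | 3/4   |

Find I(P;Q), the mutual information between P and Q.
Marginal P(P) (row sums):
  P(P=0) = 5/24 + 0 + 0 = 5/24
  P(P=1) = 0 + 1/24 + 0 = 1/24
  P(P=2) = 0 + 0 + 3/4 = 3/4
Marginal P(Q) (column sums):
  P(Q=0) = 5/24 + 0 + 0 = 5/24
  P(Q=1) = 0 + 1/24 + 0 = 1/24
  P(Q=2) = 0 + 0 + 3/4 = 3/4

H(P) = -[(5/24)·log₂(5/24) + (1/24)·log₂(1/24) + (3/4)·log₂(3/4)]
  = 0.4715 + 0.1910 + 0.3113
  = 0.9738 bits
H(Q) = -[(5/24)·log₂(5/24) + (1/24)·log₂(1/24) + (3/4)·log₂(3/4)]
  = 0.4715 + 0.1910 + 0.3113
  = 0.9738 bits
H(P,Q) = -[(5/24)·log₂(5/24) + (1/24)·log₂(1/24) + (3/4)·log₂(3/4)]
  = 0.4715 + 0.1910 + 0.3113
  = 0.9738 bits

I(P;Q) = H(P) + H(Q) - H(P,Q)
  = 0.9738 + 0.9738 - 0.9738
  = 0.9738 bits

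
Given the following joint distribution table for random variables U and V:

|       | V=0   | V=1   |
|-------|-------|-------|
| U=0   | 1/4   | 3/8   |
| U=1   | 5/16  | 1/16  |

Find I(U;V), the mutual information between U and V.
Marginal P(U) (row sums):
  P(U=0) = 1/4 + 3/8 = 5/8
  P(U=1) = 5/16 + 1/16 = 3/8
Marginal P(V) (column sums):
  P(V=0) = 1/4 + 5/16 = 9/16
  P(V=1) = 3/8 + 1/16 = 7/16

H(U) = -[(5/8)·log₂(5/8) + (3/8)·log₂(3/8)]
  = 0.4238 + 0.5306
  = 0.9544 bits
H(V) = -[(9/16)·log₂(9/16) + (7/16)·log₂(7/16)]
  = 0.4669 + 0.5218
  = 0.9887 bits
H(U,V) = -[(1/4)·log₂(1/4) + (3/8)·log₂(3/8) + (5/16)·log₂(5/16) + (1/16)·log₂(1/16)]
  = 0.5000 + 0.5306 + 0.5244 + 0.2500
  = 1.8050 bits

I(U;V) = H(U) + H(V) - H(U,V)
  = 0.9544 + 0.9887 - 1.8050
  = 0.1381 bits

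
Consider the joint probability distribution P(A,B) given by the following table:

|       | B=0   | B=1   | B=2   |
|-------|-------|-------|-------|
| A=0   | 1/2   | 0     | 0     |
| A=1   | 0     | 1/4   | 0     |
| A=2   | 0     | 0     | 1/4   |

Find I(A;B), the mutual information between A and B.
Marginal P(A) (row sums):
  P(A=0) = 1/2 + 0 + 0 = 1/2
  P(A=1) = 0 + 1/4 + 0 = 1/4
  P(A=2) = 0 + 0 + 1/4 = 1/4
Marginal P(B) (column sums):
  P(B=0) = 1/2 + 0 + 0 = 1/2
  P(B=1) = 0 + 1/4 + 0 = 1/4
  P(B=2) = 0 + 0 + 1/4 = 1/4

H(A) = -[(1/2)·log₂(1/2) + (1/4)·log₂(1/4) + (1/4)·log₂(1/4)]
  = 0.5000 + 0.5000 + 0.5000
  = 1.5000 bits
H(B) = -[(1/2)·log₂(1/2) + (1/4)·log₂(1/4) + (1/4)·log₂(1/4)]
  = 0.5000 + 0.5000 + 0.5000
  = 1.5000 bits
H(A,B) = -[(1/2)·log₂(1/2) + (1/4)·log₂(1/4) + (1/4)·log₂(1/4)]
  = 0.5000 + 0.5000 + 0.5000
  = 1.5000 bits

I(A;B) = H(A) + H(B) - H(A,B)
  = 1.5000 + 1.5000 - 1.5000
  = 1.5000 bits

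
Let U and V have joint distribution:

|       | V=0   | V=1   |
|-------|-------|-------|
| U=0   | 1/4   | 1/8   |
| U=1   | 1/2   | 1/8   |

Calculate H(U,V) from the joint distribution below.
H(U,V) = -Σ P(U,V) log₂ P(U,V), summed over the non-zero cells:
H(U,V) = -[(1/4)·log₂(1/4) + (1/8)·log₂(1/8) + (1/2)·log₂(1/2) + (1/8)·log₂(1/8)]
  = 0.5000 + 0.3750 + 0.5000 + 0.3750
  = 1.7500 bits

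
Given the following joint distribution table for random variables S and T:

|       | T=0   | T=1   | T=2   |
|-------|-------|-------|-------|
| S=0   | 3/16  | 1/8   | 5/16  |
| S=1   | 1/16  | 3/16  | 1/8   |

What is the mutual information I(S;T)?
Marginal P(S) (row sums):
  P(S=0) = 3/16 + 1/8 + 5/16 = 5/8
  P(S=1) = 1/16 + 3/16 + 1/8 = 3/8
Marginal P(T) (column sums):
  P(T=0) = 3/16 + 1/16 = 1/4
  P(T=1) = 1/8 + 3/16 = 5/16
  P(T=2) = 5/16 + 1/8 = 7/16

H(S) = -[(5/8)·log₂(5/8) + (3/8)·log₂(3/8)]
  = 0.4238 + 0.5306
  = 0.9544 bits
H(T) = -[(1/4)·log₂(1/4) + (5/16)·log₂(5/16) + (7/16)·log₂(7/16)]
  = 0.5000 + 0.5244 + 0.5218
  = 1.5462 bits
H(S,T) = -[(3/16)·log₂(3/16) + (1/8)·log₂(1/8) + (5/16)·log₂(5/16) + (1/16)·log₂(1/16) + (3/16)·log₂(3/16) + (1/8)·log₂(1/8)]
  = 0.4528 + 0.3750 + 0.5244 + 0.2500 + 0.4528 + 0.3750
  = 2.4300 bits

I(S;T) = H(S) + H(T) - H(S,T)
  = 0.9544 + 1.5462 - 2.4300
  = 0.0706 bits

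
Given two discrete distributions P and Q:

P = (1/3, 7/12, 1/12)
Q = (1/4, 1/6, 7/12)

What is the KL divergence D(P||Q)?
D(P||Q) = Σ P(i) log₂(P(i)/Q(i))
  i=0: (1/3) × log₂((1/3)/(1/4)) = (1/3) × log₂(4/3) = 0.1383
  i=1: (7/12) × log₂((7/12)/(1/6)) = (7/12) × log₂(7/2) = 1.0543
  i=2: (1/12) × log₂((1/12)/(7/12)) = (1/12) × log₂(1/7) = -0.2339
D(P||Q) = 0.1383 + 1.0543 - 0.2339
  = 0.9587 bits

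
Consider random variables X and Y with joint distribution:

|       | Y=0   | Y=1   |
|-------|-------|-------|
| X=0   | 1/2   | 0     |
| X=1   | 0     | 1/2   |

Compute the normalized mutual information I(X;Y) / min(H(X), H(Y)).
Marginal P(X) (row sums):
  P(X=0) = 1/2 + 0 = 1/2
  P(X=1) = 0 + 1/2 = 1/2
Marginal P(Y) (column sums):
  P(Y=0) = 1/2 + 0 = 1/2
  P(Y=1) = 0 + 1/2 = 1/2

H(X) = -[(1/2)·log₂(1/2) + (1/2)·log₂(1/2)]
  = 0.5000 + 0.5000
  = 1.0000 bits
H(Y) = -[(1/2)·log₂(1/2) + (1/2)·log₂(1/2)]
  = 0.5000 + 0.5000
  = 1.0000 bits
H(X,Y) = -[(1/2)·log₂(1/2) + (1/2)·log₂(1/2)]
  = 0.5000 + 0.5000
  = 1.0000 bits

I(X;Y) = H(X) + H(Y) - H(X,Y)
  = 1.0000 + 1.0000 - 1.0000
  = 1.0000 bits

min(H(X), H(Y)) = min(1.0000, 1.0000) = 1.0000 bits
Normalized MI = 1.0000 / 1.0000 = 1.0000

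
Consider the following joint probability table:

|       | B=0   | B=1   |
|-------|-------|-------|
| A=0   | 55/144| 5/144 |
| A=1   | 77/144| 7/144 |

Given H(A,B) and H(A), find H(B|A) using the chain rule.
From the chain rule: H(A,B) = H(A) + H(B|A)
Therefore: H(B|A) = H(A,B) - H(A)

H(A,B) = -[(55/144)·log₂(55/144) + (5/144)·log₂(5/144) + (77/144)·log₂(77/144) + (7/144)·log₂(7/144)]
  = 0.5304 + 0.1683 + 0.4829 + 0.2121
  = 1.3937 bits
Marginal P(A) (row sums):
  P(A=0) = 55/144 + 5/144 = 5/12
  P(A=1) = 77/144 + 7/144 = 7/12
H(A) = -[(5/12)·log₂(5/12) + (7/12)·log₂(7/12)]
  = 0.5263 + 0.4536
  = 0.9799 bits

H(B|A) = 1.3937 - 0.9799 = 0.4138 bits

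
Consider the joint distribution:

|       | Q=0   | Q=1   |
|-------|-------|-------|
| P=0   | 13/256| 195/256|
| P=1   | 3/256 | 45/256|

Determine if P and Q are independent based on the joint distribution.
Marginal P(P) (row sums):
  P(P=0) = 13/256 + 195/256 = 13/16
  P(P=1) = 3/256 + 45/256 = 3/16
Marginal P(Q) (column sums):
  P(Q=0) = 13/256 + 3/256 = 1/16
  P(Q=1) = 195/256 + 45/256 = 15/16

P and Q are independent iff P(P=i,Q=j) = P(P=i)·P(Q=j) for every cell.
  P(P=0)·P(Q=0) = 13/16 × 1/16 = 13/256 = P(P=0,Q=0) ✓
  P(P=0)·P(Q=1) = 13/16 × 15/16 = 195/256 = P(P=0,Q=1) ✓
  P(P=1)·P(Q=0) = 3/16 × 1/16 = 3/256 = P(P=1,Q=0) ✓
  P(P=1)·P(Q=1) = 3/16 × 15/16 = 45/256 = P(P=1,Q=1) ✓

Yes, P and Q are independent: every cell factors, so I(P;Q) = 0 bits.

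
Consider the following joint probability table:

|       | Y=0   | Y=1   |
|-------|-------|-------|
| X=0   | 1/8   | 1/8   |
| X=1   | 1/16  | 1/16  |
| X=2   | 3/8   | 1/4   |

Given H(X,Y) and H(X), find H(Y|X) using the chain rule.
From the chain rule: H(X,Y) = H(X) + H(Y|X)
Therefore: H(Y|X) = H(X,Y) - H(X)

H(X,Y) = -[(1/8)·log₂(1/8) + (1/8)·log₂(1/8) + (1/16)·log₂(1/16) + (1/16)·log₂(1/16) + (3/8)·log₂(3/8) + (1/4)·log₂(1/4)]
  = 0.3750 + 0.3750 + 0.2500 + 0.2500 + 0.5306 + 0.5000
  = 2.2806 bits
Marginal P(X) (row sums):
  P(X=0) = 1/8 + 1/8 = 1/4
  P(X=1) = 1/16 + 1/16 = 1/8
  P(X=2) = 3/8 + 1/4 = 5/8
H(X) = -[(1/4)·log₂(1/4) + (1/8)·log₂(1/8) + (5/8)·log₂(5/8)]
  = 0.5000 + 0.3750 + 0.4238
  = 1.2988 bits

H(Y|X) = 2.2806 - 1.2988 = 0.9818 bits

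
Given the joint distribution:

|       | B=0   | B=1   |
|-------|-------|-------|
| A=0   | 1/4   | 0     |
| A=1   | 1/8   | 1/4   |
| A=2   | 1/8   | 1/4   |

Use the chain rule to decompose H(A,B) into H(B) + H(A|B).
By the chain rule: H(A,B) = H(B) + H(A|B)

Marginal P(B) (column sums):
  P(B=0) = 1/4 + 1/8 + 1/8 = 1/2
  P(B=1) = 0 + 1/4 + 1/4 = 1/2
H(B) = -[(1/2)·log₂(1/2) + (1/2)·log₂(1/2)]
  = 0.5000 + 0.5000
  = 1.0000 bits
H(A|B) = -Σ P(A,B)·log₂ P(A|B), where P(A|B) = P(A,B) / P(B)
  (cells with P(A,B) = 0 contribute 0)
  (A=0,B=0): P(A|B) = (1/4)/(1/2) = 1/2;  -(1/4)·log₂(1/2) = 0.2500
  (A=1,B=0): P(A|B) = (1/8)/(1/2) = 1/4;  -(1/8)·log₂(1/4) = 0.2500
  (A=1,B=1): P(A|B) = (1/4)/(1/2) = 1/2;  -(1/4)·log₂(1/2) = 0.2500
  (A=2,B=0): P(A|B) = (1/8)/(1/2) = 1/4;  -(1/8)·log₂(1/4) = 0.2500
  (A=2,B=1): P(A|B) = (1/4)/(1/2) = 1/2;  -(1/4)·log₂(1/2) = 0.2500
H(A|B) = 0.2500 + 0.2500 + 0.2500 + 0.2500 + 0.2500
  = 1.2500 bits

H(A,B) = H(B) + H(A|B) = 1.0000 + 1.2500 = 2.2500 bits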